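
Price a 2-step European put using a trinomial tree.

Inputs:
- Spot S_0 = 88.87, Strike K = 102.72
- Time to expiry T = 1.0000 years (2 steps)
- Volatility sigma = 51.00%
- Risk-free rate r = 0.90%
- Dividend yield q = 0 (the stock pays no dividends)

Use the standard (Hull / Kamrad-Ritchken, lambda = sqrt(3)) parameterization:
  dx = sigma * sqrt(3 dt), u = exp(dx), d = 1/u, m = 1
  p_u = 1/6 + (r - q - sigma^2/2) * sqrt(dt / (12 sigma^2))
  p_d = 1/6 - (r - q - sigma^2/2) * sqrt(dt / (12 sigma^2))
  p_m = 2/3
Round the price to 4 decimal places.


Answer: Price = V(0,0) = 26.0124

Derivation:
dt = T/N = 0.500000; dx = sigma*sqrt(3*dt) = 0.624620
u = exp(dx) = 1.867536; d = 1/u = 0.535465
p_u = 0.118217, p_m = 0.666667, p_d = 0.215116
Discount per step: exp(-r*dt) = 0.995510
Stock lattice S(k, j) with j the centered position index:
  k=0: S(0,+0) = 88.8700
  k=1: S(1,-1) = 47.5868; S(1,+0) = 88.8700; S(1,+1) = 165.9679
  k=2: S(2,-2) = 25.4810; S(2,-1) = 47.5868; S(2,+0) = 88.8700; S(2,+1) = 165.9679; S(2,+2) = 309.9511
Terminal payoffs V(N, j) = max(K - S_T, 0):
  V(2,-2) = 77.238955; V(2,-1) = 55.133232; V(2,+0) = 13.850000; V(2,+1) = 0.000000; V(2,+2) = 0.000000
Backward induction: V(k, j) = exp(-r*dt) * [p_u * V(k+1, j+1) + p_m * V(k+1, j) + p_d * V(k+1, j-1)]
  V(1,-1) = exp(-r*dt) * [p_u*13.850000 + p_m*55.133232 + p_d*77.238955] = 54.761161
  V(1,+0) = exp(-r*dt) * [p_u*0.000000 + p_m*13.850000 + p_d*55.133232] = 20.998674
  V(1,+1) = exp(-r*dt) * [p_u*0.000000 + p_m*0.000000 + p_d*13.850000] = 2.965981
  V(0,+0) = exp(-r*dt) * [p_u*2.965981 + p_m*20.998674 + p_d*54.761161] = 26.012435


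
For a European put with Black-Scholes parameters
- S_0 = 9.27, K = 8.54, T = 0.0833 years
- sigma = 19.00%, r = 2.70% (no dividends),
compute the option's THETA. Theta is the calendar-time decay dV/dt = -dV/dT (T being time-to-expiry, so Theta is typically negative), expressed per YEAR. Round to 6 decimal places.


Answer: Theta = -0.343094

Derivation:
d1 = 1.5641730945; d2 = 1.5093357897
phi(d1) = 0.1173895640; exp(-qT) = 1.0000000000; exp(-rT) = 0.9977534273
Theta = -S*exp(-qT)*phi(d1)*sigma/(2*sqrt(T)) + r*K*exp(-rT)*N(-d2) - q*S*exp(-qT)*N(-d1)
N(-d1) = 0.0588884620; N(-d2) = 0.0656064965; sqrt(T) = 0.2886173938
Term 1 = -9.2700 * 1.0000000000 * 0.1173895640 * 0.1900 / (2 * 0.2886173938) = -0.3581874196
Term 2 = 0.0270 * 8.5400 * 0.9977534273 * 0.0656064965 = 0.0150935608
Term 3 = 0 (no dividend yield, q = 0)
Theta = -0.3581874196 + (0.0150935608) + (0.0000000000) = -0.343094


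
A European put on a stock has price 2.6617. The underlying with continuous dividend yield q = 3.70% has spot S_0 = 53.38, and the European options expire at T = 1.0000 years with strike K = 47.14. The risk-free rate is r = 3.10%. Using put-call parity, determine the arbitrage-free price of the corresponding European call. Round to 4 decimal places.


Put-call parity: C - P = S_0 * exp(-qT) - K * exp(-rT).
S_0 * exp(-qT) = 53.3800 * 0.96367614 = 51.44103210
K * exp(-rT) = 47.1400 * 0.96947557 = 45.70107851
C = P + S*exp(-qT) - K*exp(-rT)
C = 2.6617 + 51.44103210 - 45.70107851 = 8.4017

Answer: Call price = 8.4017


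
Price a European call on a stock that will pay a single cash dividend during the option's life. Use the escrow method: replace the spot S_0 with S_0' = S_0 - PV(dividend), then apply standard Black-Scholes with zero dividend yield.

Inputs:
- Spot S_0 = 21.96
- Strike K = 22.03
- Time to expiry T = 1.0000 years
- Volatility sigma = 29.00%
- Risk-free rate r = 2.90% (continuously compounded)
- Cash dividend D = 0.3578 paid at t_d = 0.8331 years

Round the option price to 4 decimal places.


Answer: Price = 2.5860

Derivation:
PV(D) = D * exp(-r * t_d) = 0.3578 * 0.97612961 = 0.34925918
S_0' = S_0 - PV(D) = 21.9600 - 0.34925918 = 21.61074082
d1 = (ln(S_0'/K) + (r + sigma^2/2)*T) / (sigma*sqrt(T)) = 0.17874238
d2 = d1 - sigma*sqrt(T) = -0.11125762
exp(-rT) = 0.97141646
N(d1) = 0.57093001; N(d2) = 0.45570603
C = S_0' * N(d1) - K * exp(-rT) * N(d2) = 21.61074082 * 0.57093001 - 22.0300 * 0.97141646 * 0.45570603 = 2.5860


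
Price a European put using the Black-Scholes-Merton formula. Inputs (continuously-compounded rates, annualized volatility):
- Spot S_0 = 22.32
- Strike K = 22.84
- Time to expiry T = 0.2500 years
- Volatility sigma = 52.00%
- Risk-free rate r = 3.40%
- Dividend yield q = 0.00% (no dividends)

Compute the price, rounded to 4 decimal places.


d1 = (ln(S/K) + (r - q + 0.5*sigma^2) * T) / (sigma * sqrt(T)) = 0.07411443
d2 = d1 - sigma * sqrt(T) = -0.18588557
exp(-rT) = 0.99153602; exp(-qT) = 1.00000000
P = K * exp(-rT) * N(-d2) - S_0 * exp(-qT) * N(-d1)
N(-d1) = 0.47045967; N(-d2) = 0.57373275
P = 22.8400 * 0.99153602 * 0.57373275 - 22.3200 * 1.00000000 * 0.47045967 = 2.4925

Answer: Price = 2.4925


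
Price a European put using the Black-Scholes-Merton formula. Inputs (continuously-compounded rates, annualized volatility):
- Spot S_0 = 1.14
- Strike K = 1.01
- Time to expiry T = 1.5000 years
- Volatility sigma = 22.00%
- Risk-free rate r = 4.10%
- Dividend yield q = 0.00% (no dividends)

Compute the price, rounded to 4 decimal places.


Answer: Price = 0.0414

Derivation:
d1 = (ln(S/K) + (r - q + 0.5*sigma^2) * T) / (sigma * sqrt(T)) = 0.81233219
d2 = d1 - sigma * sqrt(T) = 0.54288832
exp(-rT) = 0.94035295; exp(-qT) = 1.00000000
P = K * exp(-rT) * N(-d2) - S_0 * exp(-qT) * N(-d1)
N(-d1) = 0.20830052; N(-d2) = 0.29360335
P = 1.0100 * 0.94035295 * 0.29360335 - 1.1400 * 1.00000000 * 0.20830052 = 0.0414


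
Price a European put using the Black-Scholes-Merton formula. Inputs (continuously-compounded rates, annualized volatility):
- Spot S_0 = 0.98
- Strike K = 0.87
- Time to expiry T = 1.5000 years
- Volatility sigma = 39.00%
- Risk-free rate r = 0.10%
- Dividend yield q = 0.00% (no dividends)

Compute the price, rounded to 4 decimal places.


Answer: Price = 0.1242

Derivation:
d1 = (ln(S/K) + (r - q + 0.5*sigma^2) * T) / (sigma * sqrt(T)) = 0.49122603
d2 = d1 - sigma * sqrt(T) = 0.01357553
exp(-rT) = 0.99850112; exp(-qT) = 1.00000000
P = K * exp(-rT) * N(-d2) - S_0 * exp(-qT) * N(-d1)
N(-d1) = 0.31163329; N(-d2) = 0.49458431
P = 0.8700 * 0.99850112 * 0.49458431 - 0.9800 * 1.00000000 * 0.31163329 = 0.1242


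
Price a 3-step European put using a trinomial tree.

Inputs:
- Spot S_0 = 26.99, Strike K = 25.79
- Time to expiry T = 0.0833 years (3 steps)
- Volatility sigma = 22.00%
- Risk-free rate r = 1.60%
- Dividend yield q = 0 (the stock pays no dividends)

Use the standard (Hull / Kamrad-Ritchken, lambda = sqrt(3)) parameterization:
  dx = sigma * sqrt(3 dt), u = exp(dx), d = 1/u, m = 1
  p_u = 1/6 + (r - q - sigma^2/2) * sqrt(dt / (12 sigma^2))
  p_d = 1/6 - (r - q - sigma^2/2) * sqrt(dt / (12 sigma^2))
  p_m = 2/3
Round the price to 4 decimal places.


Answer: Price = V(0,0) = 0.2408

Derivation:
dt = T/N = 0.027767; dx = sigma*sqrt(3*dt) = 0.063496
u = exp(dx) = 1.065555; d = 1/u = 0.938478
p_u = 0.164874, p_m = 0.666667, p_d = 0.168460
Discount per step: exp(-r*dt) = 0.999556
Stock lattice S(k, j) with j the centered position index:
  k=0: S(0,+0) = 26.9900
  k=1: S(1,-1) = 25.3295; S(1,+0) = 26.9900; S(1,+1) = 28.7593
  k=2: S(2,-2) = 23.7712; S(2,-1) = 25.3295; S(2,+0) = 26.9900; S(2,+1) = 28.7593; S(2,+2) = 30.6446
  k=3: S(3,-3) = 22.3087; S(3,-2) = 23.7712; S(3,-1) = 25.3295; S(3,+0) = 26.9900; S(3,+1) = 28.7593; S(3,+2) = 30.6446; S(3,+3) = 32.6536
Terminal payoffs V(N, j) = max(K - S_T, 0):
  V(3,-3) = 3.481251; V(3,-2) = 2.018800; V(3,-1) = 0.460478; V(3,+0) = 0.000000; V(3,+1) = 0.000000; V(3,+2) = 0.000000; V(3,+3) = 0.000000
Backward induction: V(k, j) = exp(-r*dt) * [p_u * V(k+1, j+1) + p_m * V(k+1, j) + p_d * V(k+1, j-1)]
  V(2,-2) = exp(-r*dt) * [p_u*0.460478 + p_m*2.018800 + p_d*3.481251] = 2.007345
  V(2,-1) = exp(-r*dt) * [p_u*0.000000 + p_m*0.460478 + p_d*2.018800] = 0.646784
  V(2,+0) = exp(-r*dt) * [p_u*0.000000 + p_m*0.000000 + p_d*0.460478] = 0.077537
  V(2,+1) = exp(-r*dt) * [p_u*0.000000 + p_m*0.000000 + p_d*0.000000] = 0.000000
  V(2,+2) = exp(-r*dt) * [p_u*0.000000 + p_m*0.000000 + p_d*0.000000] = 0.000000
  V(1,-1) = exp(-r*dt) * [p_u*0.077537 + p_m*0.646784 + p_d*2.007345] = 0.781782
  V(1,+0) = exp(-r*dt) * [p_u*0.000000 + p_m*0.077537 + p_d*0.646784] = 0.160577
  V(1,+1) = exp(-r*dt) * [p_u*0.000000 + p_m*0.000000 + p_d*0.077537] = 0.013056
  V(0,+0) = exp(-r*dt) * [p_u*0.013056 + p_m*0.160577 + p_d*0.781782] = 0.240796


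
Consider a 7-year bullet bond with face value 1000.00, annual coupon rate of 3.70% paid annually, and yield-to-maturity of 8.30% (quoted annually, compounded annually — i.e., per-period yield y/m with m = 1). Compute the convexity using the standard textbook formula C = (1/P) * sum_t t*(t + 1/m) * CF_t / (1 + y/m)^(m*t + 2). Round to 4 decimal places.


Coupon per period c = face * coupon_rate / m = 37.000000
Periods per year m = 1; per-period yield y/m = 0.083000
Number of cashflows N = 7
Cashflows (t years, CF_t, discount factor 1/(1+y/m)^(m*t), PV):
  t = 1.0000: CF_t = 37.000000, DF = 0.923361, PV = 34.164358
  t = 2.0000: CF_t = 37.000000, DF = 0.852596, PV = 31.546037
  t = 3.0000: CF_t = 37.000000, DF = 0.787254, PV = 29.128382
  t = 4.0000: CF_t = 37.000000, DF = 0.726919, PV = 26.896012
  t = 5.0000: CF_t = 37.000000, DF = 0.671209, PV = 24.834730
  t = 6.0000: CF_t = 37.000000, DF = 0.619768, PV = 22.931422
  t = 7.0000: CF_t = 1037.000000, DF = 0.572270, PV = 593.443750
Price P = sum_t PV_t = 762.944691
Convexity numerator sum_t t*(t + 1/m) * CF_t / (1+y/m)^(m*t + 2):
  t = 1.0000: term = 58.256763
  t = 2.0000: term = 161.376075
  t = 3.0000: term = 298.016759
  t = 4.0000: term = 458.628438
  t = 5.0000: term = 635.219443
  t = 6.0000: term = 821.151634
  t = 7.0000: term = 28334.181646
Convexity = (1/P) * sum = 30766.830757 / 762.944691 = 40.326424

Answer: Convexity = 40.3264


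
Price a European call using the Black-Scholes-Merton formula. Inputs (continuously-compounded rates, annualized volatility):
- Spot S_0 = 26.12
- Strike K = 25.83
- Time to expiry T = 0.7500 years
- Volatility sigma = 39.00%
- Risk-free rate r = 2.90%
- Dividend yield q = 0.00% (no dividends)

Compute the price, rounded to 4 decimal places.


Answer: Price = 3.8852

Derivation:
d1 = (ln(S/K) + (r - q + 0.5*sigma^2) * T) / (sigma * sqrt(T)) = 0.26632782
d2 = d1 - sigma * sqrt(T) = -0.07142209
exp(-rT) = 0.97848483; exp(-qT) = 1.00000000
C = S_0 * exp(-qT) * N(d1) - K * exp(-rT) * N(d2)
N(d1) = 0.60500663; N(d2) = 0.47153092
C = 26.1200 * 1.00000000 * 0.60500663 - 25.8300 * 0.97848483 * 0.47153092 = 3.8852


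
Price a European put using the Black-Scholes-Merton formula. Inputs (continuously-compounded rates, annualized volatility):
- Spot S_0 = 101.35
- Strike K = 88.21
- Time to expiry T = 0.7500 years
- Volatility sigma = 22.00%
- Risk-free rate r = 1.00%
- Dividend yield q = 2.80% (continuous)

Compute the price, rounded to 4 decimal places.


Answer: Price = 2.7162

Derivation:
d1 = (ln(S/K) + (r - q + 0.5*sigma^2) * T) / (sigma * sqrt(T)) = 0.75322973
d2 = d1 - sigma * sqrt(T) = 0.56270414
exp(-rT) = 0.99252805; exp(-qT) = 0.97921896
P = K * exp(-rT) * N(-d2) - S_0 * exp(-qT) * N(-d1)
N(-d1) = 0.22565594; N(-d2) = 0.28681818
P = 88.2100 * 0.99252805 * 0.28681818 - 101.3500 * 0.97921896 * 0.22565594 = 2.7162


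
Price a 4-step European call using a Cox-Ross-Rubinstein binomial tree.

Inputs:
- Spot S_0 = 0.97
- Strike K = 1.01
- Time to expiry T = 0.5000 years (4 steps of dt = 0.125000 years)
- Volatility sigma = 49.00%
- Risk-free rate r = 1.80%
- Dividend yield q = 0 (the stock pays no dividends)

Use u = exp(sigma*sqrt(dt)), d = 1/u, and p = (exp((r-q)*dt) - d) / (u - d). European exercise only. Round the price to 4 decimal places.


Answer: Price = V(0,0) = 0.1189

Derivation:
dt = T/N = 0.125000
u = exp(sigma*sqrt(dt)) = 1.189153; d = 1/u = 0.840935
p = (exp((r-q)*dt) - d) / (u - d) = 0.463266
Discount per step: exp(-r*dt) = 0.997753
Stock lattice S(k, i) with i counting down-moves:
  k=0: S(0,0) = 0.9700
  k=1: S(1,0) = 1.1535; S(1,1) = 0.8157
  k=2: S(2,0) = 1.3717; S(2,1) = 0.9700; S(2,2) = 0.6860
  k=3: S(3,0) = 1.6311; S(3,1) = 1.1535; S(3,2) = 0.8157; S(3,3) = 0.5768
  k=4: S(4,0) = 1.9396; S(4,1) = 1.3717; S(4,2) = 0.9700; S(4,3) = 0.6860; S(4,4) = 0.4851
Terminal payoffs V(N, i) = max(S_T - K, 0):
  V(4,0) = 0.929646; V(4,1) = 0.361662; V(4,2) = 0.000000; V(4,3) = 0.000000; V(4,4) = 0.000000
Backward induction: V(k, i) = exp(-r*dt) * [p * V(k+1, i) + (1-p) * V(k+1, i+1)].
  V(3,0) = exp(-r*dt) * [p*0.929646 + (1-p)*0.361662] = 0.623386
  V(3,1) = exp(-r*dt) * [p*0.361662 + (1-p)*0.000000] = 0.167169
  V(3,2) = exp(-r*dt) * [p*0.000000 + (1-p)*0.000000] = 0.000000
  V(3,3) = exp(-r*dt) * [p*0.000000 + (1-p)*0.000000] = 0.000000
  V(2,0) = exp(-r*dt) * [p*0.623386 + (1-p)*0.167169] = 0.377668
  V(2,1) = exp(-r*dt) * [p*0.167169 + (1-p)*0.000000] = 0.077270
  V(2,2) = exp(-r*dt) * [p*0.000000 + (1-p)*0.000000] = 0.000000
  V(1,0) = exp(-r*dt) * [p*0.377668 + (1-p)*0.077270] = 0.215948
  V(1,1) = exp(-r*dt) * [p*0.077270 + (1-p)*0.000000] = 0.035716
  V(0,0) = exp(-r*dt) * [p*0.215948 + (1-p)*0.035716] = 0.118944


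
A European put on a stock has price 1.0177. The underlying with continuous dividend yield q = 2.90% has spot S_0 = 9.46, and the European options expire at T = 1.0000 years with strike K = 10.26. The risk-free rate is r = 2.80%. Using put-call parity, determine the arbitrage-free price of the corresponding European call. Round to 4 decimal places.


Put-call parity: C - P = S_0 * exp(-qT) - K * exp(-rT).
S_0 * exp(-qT) = 9.4600 * 0.97141646 = 9.18959975
K * exp(-rT) = 10.2600 * 0.97238837 = 9.97670464
C = P + S*exp(-qT) - K*exp(-rT)
C = 1.0177 + 9.18959975 - 9.97670464 = 0.2306

Answer: Call price = 0.2306


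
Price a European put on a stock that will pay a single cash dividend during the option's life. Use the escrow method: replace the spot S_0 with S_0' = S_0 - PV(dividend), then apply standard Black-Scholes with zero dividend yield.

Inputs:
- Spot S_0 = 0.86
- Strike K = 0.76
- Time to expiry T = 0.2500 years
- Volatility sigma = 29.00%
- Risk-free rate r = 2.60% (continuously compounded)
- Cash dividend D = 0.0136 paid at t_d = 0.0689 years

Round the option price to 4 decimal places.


PV(D) = D * exp(-r * t_d) = 0.0136 * 0.99821020 = 0.01357566
S_0' = S_0 - PV(D) = 0.8600 - 0.01357566 = 0.84642434
d1 = (ln(S_0'/K) + (r + sigma^2/2)*T) / (sigma*sqrt(T)) = 0.86010266
d2 = d1 - sigma*sqrt(T) = 0.71510266
exp(-rT) = 0.99352108
N(-d1) = 0.19486623; N(-d2) = 0.23727280
P = K * exp(-rT) * N(-d2) - S_0' * N(-d1) = 0.7600 * 0.99352108 * 0.23727280 - 0.84642434 * 0.19486623 = 0.0142

Answer: Price = 0.0142


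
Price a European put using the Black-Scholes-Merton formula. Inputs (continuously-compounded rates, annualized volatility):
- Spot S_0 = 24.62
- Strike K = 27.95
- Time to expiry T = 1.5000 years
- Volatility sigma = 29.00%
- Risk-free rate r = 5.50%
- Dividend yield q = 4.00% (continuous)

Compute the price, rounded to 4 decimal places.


d1 = (ln(S/K) + (r - q + 0.5*sigma^2) * T) / (sigma * sqrt(T)) = -0.11623273
d2 = d1 - sigma * sqrt(T) = -0.47140875
exp(-rT) = 0.92081144; exp(-qT) = 0.94176453
P = K * exp(-rT) * N(-d2) - S_0 * exp(-qT) * N(-d1)
N(-d1) = 0.54626595; N(-d2) = 0.68132556
P = 27.9500 * 0.92081144 * 0.68132556 - 24.6200 * 0.94176453 * 0.54626595 = 4.8692

Answer: Price = 4.8692


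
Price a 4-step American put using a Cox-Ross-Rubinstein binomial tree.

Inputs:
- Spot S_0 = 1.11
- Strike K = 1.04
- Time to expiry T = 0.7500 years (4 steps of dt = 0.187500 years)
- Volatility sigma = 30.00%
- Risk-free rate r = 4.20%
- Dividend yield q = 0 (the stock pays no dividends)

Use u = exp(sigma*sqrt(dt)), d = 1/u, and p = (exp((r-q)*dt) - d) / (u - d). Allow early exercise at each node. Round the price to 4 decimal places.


Answer: Price = V(0,0) = 0.0693

Derivation:
dt = T/N = 0.187500
u = exp(sigma*sqrt(dt)) = 1.138719; d = 1/u = 0.878180
p = (exp((r-q)*dt) - d) / (u - d) = 0.497915
Discount per step: exp(-r*dt) = 0.992156
Stock lattice S(k, i) with i counting down-moves:
  k=0: S(0,0) = 1.1100
  k=1: S(1,0) = 1.2640; S(1,1) = 0.9748
  k=2: S(2,0) = 1.4393; S(2,1) = 1.1100; S(2,2) = 0.8560
  k=3: S(3,0) = 1.6390; S(3,1) = 1.2640; S(3,2) = 0.9748; S(3,3) = 0.7518
  k=4: S(4,0) = 1.8663; S(4,1) = 1.4393; S(4,2) = 1.1100; S(4,3) = 0.8560; S(4,4) = 0.6602
Terminal payoffs V(N, i) = max(K - S_T, 0):
  V(4,0) = 0.000000; V(4,1) = 0.000000; V(4,2) = 0.000000; V(4,3) = 0.183968; V(4,4) = 0.379828
Backward induction: V(k, i) = exp(-r*dt) * [p * V(k+1, i) + (1-p) * V(k+1, i+1)]; then take max(V_cont, immediate exercise) for American.
  V(3,0) = exp(-r*dt) * [p*0.000000 + (1-p)*0.000000] = 0.000000; exercise = 0.000000; V(3,0) = max -> 0.000000
  V(3,1) = exp(-r*dt) * [p*0.000000 + (1-p)*0.000000] = 0.000000; exercise = 0.000000; V(3,1) = max -> 0.000000
  V(3,2) = exp(-r*dt) * [p*0.000000 + (1-p)*0.183968] = 0.091643; exercise = 0.065220; V(3,2) = max -> 0.091643
  V(3,3) = exp(-r*dt) * [p*0.183968 + (1-p)*0.379828] = 0.280092; exercise = 0.288250; V(3,3) = max -> 0.288250
  V(2,0) = exp(-r*dt) * [p*0.000000 + (1-p)*0.000000] = 0.000000; exercise = 0.000000; V(2,0) = max -> 0.000000
  V(2,1) = exp(-r*dt) * [p*0.000000 + (1-p)*0.091643] = 0.045652; exercise = 0.000000; V(2,1) = max -> 0.045652
  V(2,2) = exp(-r*dt) * [p*0.091643 + (1-p)*0.288250] = 0.188863; exercise = 0.183968; V(2,2) = max -> 0.188863
  V(1,0) = exp(-r*dt) * [p*0.000000 + (1-p)*0.045652] = 0.022741; exercise = 0.000000; V(1,0) = max -> 0.022741
  V(1,1) = exp(-r*dt) * [p*0.045652 + (1-p)*0.188863] = 0.116634; exercise = 0.065220; V(1,1) = max -> 0.116634
  V(0,0) = exp(-r*dt) * [p*0.022741 + (1-p)*0.116634] = 0.069335; exercise = 0.000000; V(0,0) = max -> 0.069335


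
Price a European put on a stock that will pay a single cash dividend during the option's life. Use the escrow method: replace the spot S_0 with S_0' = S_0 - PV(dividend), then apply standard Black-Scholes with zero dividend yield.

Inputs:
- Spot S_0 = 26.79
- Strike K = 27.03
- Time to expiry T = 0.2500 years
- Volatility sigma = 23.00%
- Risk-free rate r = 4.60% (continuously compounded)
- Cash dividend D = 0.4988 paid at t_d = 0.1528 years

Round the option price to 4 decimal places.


PV(D) = D * exp(-r * t_d) = 0.4988 * 0.99299584 = 0.49530633
S_0' = S_0 - PV(D) = 26.7900 - 0.49530633 = 26.29469367
d1 = (ln(S_0'/K) + (r + sigma^2/2)*T) / (sigma*sqrt(T)) = -0.08232785
d2 = d1 - sigma*sqrt(T) = -0.19732785
exp(-rT) = 0.98856587
N(-d1) = 0.53280700; N(-d2) = 0.57821451
P = K * exp(-rT) * N(-d2) - S_0' * N(-d1) = 27.0300 * 0.98856587 * 0.57821451 - 26.29469367 * 0.53280700 = 1.4404

Answer: Price = 1.4404


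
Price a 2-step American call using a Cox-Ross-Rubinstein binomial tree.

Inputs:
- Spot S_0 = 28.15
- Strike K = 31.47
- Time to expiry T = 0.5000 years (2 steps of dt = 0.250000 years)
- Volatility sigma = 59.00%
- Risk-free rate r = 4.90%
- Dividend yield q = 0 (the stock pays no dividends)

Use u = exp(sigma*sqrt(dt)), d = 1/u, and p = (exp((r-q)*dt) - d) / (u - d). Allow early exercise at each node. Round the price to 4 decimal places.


dt = T/N = 0.250000
u = exp(sigma*sqrt(dt)) = 1.343126; d = 1/u = 0.744532
p = (exp((r-q)*dt) - d) / (u - d) = 0.447371
Discount per step: exp(-r*dt) = 0.987825
Stock lattice S(k, i) with i counting down-moves:
  k=0: S(0,0) = 28.1500
  k=1: S(1,0) = 37.8090; S(1,1) = 20.9586
  k=2: S(2,0) = 50.7823; S(2,1) = 28.1500; S(2,2) = 15.6043
Terminal payoffs V(N, i) = max(S_T - K, 0):
  V(2,0) = 19.312274; V(2,1) = 0.000000; V(2,2) = 0.000000
Backward induction: V(k, i) = exp(-r*dt) * [p * V(k+1, i) + (1-p) * V(k+1, i+1)]; then take max(V_cont, immediate exercise) for American.
  V(1,0) = exp(-r*dt) * [p*19.312274 + (1-p)*0.000000] = 8.534554; exercise = 6.339007; V(1,0) = max -> 8.534554
  V(1,1) = exp(-r*dt) * [p*0.000000 + (1-p)*0.000000] = 0.000000; exercise = 0.000000; V(1,1) = max -> 0.000000
  V(0,0) = exp(-r*dt) * [p*8.534554 + (1-p)*0.000000] = 3.771623; exercise = 0.000000; V(0,0) = max -> 3.771623

Answer: Price = V(0,0) = 3.7716


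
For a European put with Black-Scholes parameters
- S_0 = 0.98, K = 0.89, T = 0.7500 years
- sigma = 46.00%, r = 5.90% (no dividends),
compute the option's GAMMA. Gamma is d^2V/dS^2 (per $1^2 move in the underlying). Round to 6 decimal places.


Answer: Gamma = 0.877429

Derivation:
d1 = 0.5520751520; d2 = 0.1537034662
phi(d1) = 0.3425519274; exp(-qT) = 1.0000000000; exp(-rT) = 0.9567147489
Gamma = exp(-qT) * phi(d1) / (S * sigma * sqrt(T)) = 1.0000000000 * 0.3425519274 / (0.9800 * 0.4600 * 0.8660254038) = 0.877429


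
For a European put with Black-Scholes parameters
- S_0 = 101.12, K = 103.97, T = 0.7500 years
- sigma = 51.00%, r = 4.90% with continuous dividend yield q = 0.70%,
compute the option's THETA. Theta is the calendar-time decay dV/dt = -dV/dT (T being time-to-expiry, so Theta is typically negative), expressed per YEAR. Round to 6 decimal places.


d1 = 0.2292262477; d2 = -0.2124467082
phi(d1) = 0.3885976189; exp(-qT) = 0.9947637572; exp(-rT) = 0.9639170845
Theta = -S*exp(-qT)*phi(d1)*sigma/(2*sqrt(T)) + r*K*exp(-rT)*N(-d2) - q*S*exp(-qT)*N(-d1)
N(-d1) = 0.4093465365; N(-d2) = 0.5841207253; sqrt(T) = 0.8660254038
Term 1 = -101.1200 * 0.9947637572 * 0.3885976189 * 0.5100 / (2 * 0.8660254038) = -11.5097714211
Term 2 = 0.0490 * 103.9700 * 0.9639170845 * 0.5841207253 = 2.8684442769
Term 3 = -0.0070 * 101.1200 * 0.9947637572 * 0.4093465365 = -0.2882346413
Theta = -11.5097714211 + (2.8684442769) + (-0.2882346413) = -8.929562

Answer: Theta = -8.929562


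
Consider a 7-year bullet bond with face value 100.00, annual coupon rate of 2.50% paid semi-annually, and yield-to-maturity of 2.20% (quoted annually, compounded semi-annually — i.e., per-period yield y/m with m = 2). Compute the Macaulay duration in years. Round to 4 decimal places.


Coupon per period c = face * coupon_rate / m = 1.250000
Periods per year m = 2; per-period yield y/m = 0.011000
Number of cashflows N = 14
Cashflows (t years, CF_t, discount factor 1/(1+y/m)^(m*t), PV):
  t = 0.5000: CF_t = 1.250000, DF = 0.989120, PV = 1.236400
  t = 1.0000: CF_t = 1.250000, DF = 0.978358, PV = 1.222947
  t = 1.5000: CF_t = 1.250000, DF = 0.967713, PV = 1.209641
  t = 2.0000: CF_t = 1.250000, DF = 0.957184, PV = 1.196480
  t = 2.5000: CF_t = 1.250000, DF = 0.946769, PV = 1.183462
  t = 3.0000: CF_t = 1.250000, DF = 0.936468, PV = 1.170585
  t = 3.5000: CF_t = 1.250000, DF = 0.926279, PV = 1.157849
  t = 4.0000: CF_t = 1.250000, DF = 0.916201, PV = 1.145251
  t = 4.5000: CF_t = 1.250000, DF = 0.906232, PV = 1.132791
  t = 5.0000: CF_t = 1.250000, DF = 0.896372, PV = 1.120465
  t = 5.5000: CF_t = 1.250000, DF = 0.886620, PV = 1.108274
  t = 6.0000: CF_t = 1.250000, DF = 0.876973, PV = 1.096216
  t = 6.5000: CF_t = 1.250000, DF = 0.867431, PV = 1.084289
  t = 7.0000: CF_t = 101.250000, DF = 0.857993, PV = 86.871807
Price P = sum_t PV_t = 101.936457
Macaulay numerator sum_t t * PV_t:
  t * PV_t at t = 0.5000: 0.618200
  t * PV_t at t = 1.0000: 1.222947
  t * PV_t at t = 1.5000: 1.814462
  t * PV_t at t = 2.0000: 2.392960
  t * PV_t at t = 2.5000: 2.958654
  t * PV_t at t = 3.0000: 3.511756
  t * PV_t at t = 3.5000: 4.052471
  t * PV_t at t = 4.0000: 4.581005
  t * PV_t at t = 4.5000: 5.097557
  t * PV_t at t = 5.0000: 5.602327
  t * PV_t at t = 5.5000: 6.095509
  t * PV_t at t = 6.0000: 6.577296
  t * PV_t at t = 6.5000: 7.047878
  t * PV_t at t = 7.0000: 608.102647
Macaulay duration D = (sum_t t * PV_t) / P = 659.675669 / 101.936457 = 6.471440

Answer: Macaulay duration = 6.4714 years


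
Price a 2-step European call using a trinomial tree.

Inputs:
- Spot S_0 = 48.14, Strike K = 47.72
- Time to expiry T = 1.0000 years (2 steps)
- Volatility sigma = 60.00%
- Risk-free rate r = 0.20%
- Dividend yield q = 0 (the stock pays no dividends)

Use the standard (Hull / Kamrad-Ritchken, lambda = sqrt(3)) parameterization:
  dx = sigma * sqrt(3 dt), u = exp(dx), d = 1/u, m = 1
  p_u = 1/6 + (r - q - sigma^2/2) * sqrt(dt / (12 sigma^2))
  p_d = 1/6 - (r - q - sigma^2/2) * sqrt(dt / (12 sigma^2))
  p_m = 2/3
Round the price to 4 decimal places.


dt = T/N = 0.500000; dx = sigma*sqrt(3*dt) = 0.734847
u = exp(dx) = 2.085163; d = 1/u = 0.479579
p_u = 0.106110, p_m = 0.666667, p_d = 0.227223
Discount per step: exp(-r*dt) = 0.999000
Stock lattice S(k, j) with j the centered position index:
  k=0: S(0,+0) = 48.1400
  k=1: S(1,-1) = 23.0869; S(1,+0) = 48.1400; S(1,+1) = 100.3797
  k=2: S(2,-2) = 11.0720; S(2,-1) = 23.0869; S(2,+0) = 48.1400; S(2,+1) = 100.3797; S(2,+2) = 209.3081
Terminal payoffs V(N, j) = max(S_T - K, 0):
  V(2,-2) = 0.000000; V(2,-1) = 0.000000; V(2,+0) = 0.420000; V(2,+1) = 52.659736; V(2,+2) = 161.588089
Backward induction: V(k, j) = exp(-r*dt) * [p_u * V(k+1, j+1) + p_m * V(k+1, j) + p_d * V(k+1, j-1)]
  V(1,-1) = exp(-r*dt) * [p_u*0.420000 + p_m*0.000000 + p_d*0.000000] = 0.044522
  V(1,+0) = exp(-r*dt) * [p_u*52.659736 + p_m*0.420000 + p_d*0.000000] = 5.861851
  V(1,+1) = exp(-r*dt) * [p_u*161.588089 + p_m*52.659736 + p_d*0.420000] = 52.295689
  V(0,+0) = exp(-r*dt) * [p_u*52.295689 + p_m*5.861851 + p_d*0.044522] = 9.457642

Answer: Price = V(0,0) = 9.4576


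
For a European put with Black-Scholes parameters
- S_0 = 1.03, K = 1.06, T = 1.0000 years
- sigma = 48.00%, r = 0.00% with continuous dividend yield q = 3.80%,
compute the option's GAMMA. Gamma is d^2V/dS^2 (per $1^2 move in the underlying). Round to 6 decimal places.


Answer: Gamma = 0.772881

Derivation:
d1 = 0.1010206127; d2 = -0.3789793873
phi(d1) = 0.3969118293; exp(-qT) = 0.9627129409; exp(-rT) = 1.0000000000
Gamma = exp(-qT) * phi(d1) / (S * sigma * sqrt(T)) = 0.9627129409 * 0.3969118293 / (1.0300 * 0.4800 * 1.0000000000) = 0.772881


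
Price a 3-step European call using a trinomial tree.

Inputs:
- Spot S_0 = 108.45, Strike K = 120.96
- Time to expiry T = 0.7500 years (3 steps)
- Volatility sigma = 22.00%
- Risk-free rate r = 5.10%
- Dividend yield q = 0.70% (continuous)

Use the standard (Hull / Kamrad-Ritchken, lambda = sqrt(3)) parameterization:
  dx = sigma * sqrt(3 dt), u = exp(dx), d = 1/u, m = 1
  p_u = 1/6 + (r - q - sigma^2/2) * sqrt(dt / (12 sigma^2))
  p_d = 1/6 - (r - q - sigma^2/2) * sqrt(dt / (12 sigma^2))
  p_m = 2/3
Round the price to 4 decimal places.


Answer: Price = V(0,0) = 5.2554

Derivation:
dt = T/N = 0.250000; dx = sigma*sqrt(3*dt) = 0.190526
u = exp(dx) = 1.209885; d = 1/u = 0.826525
p_u = 0.179657, p_m = 0.666667, p_d = 0.153676
Discount per step: exp(-r*dt) = 0.987331
Stock lattice S(k, j) with j the centered position index:
  k=0: S(0,+0) = 108.4500
  k=1: S(1,-1) = 89.6366; S(1,+0) = 108.4500; S(1,+1) = 131.2121
  k=2: S(2,-2) = 74.0869; S(2,-1) = 89.6366; S(2,+0) = 108.4500; S(2,+1) = 131.2121; S(2,+2) = 158.7516
  k=3: S(3,-3) = 61.2346; S(3,-2) = 74.0869; S(3,-1) = 89.6366; S(3,+0) = 108.4500; S(3,+1) = 131.2121; S(3,+2) = 158.7516; S(3,+3) = 192.0712
Terminal payoffs V(N, j) = max(S_T - K, 0):
  V(3,-3) = 0.000000; V(3,-2) = 0.000000; V(3,-1) = 0.000000; V(3,+0) = 0.000000; V(3,+1) = 10.252064; V(3,+2) = 37.791552; V(3,+3) = 71.111174
Backward induction: V(k, j) = exp(-r*dt) * [p_u * V(k+1, j+1) + p_m * V(k+1, j) + p_d * V(k+1, j-1)]
  V(2,-2) = exp(-r*dt) * [p_u*0.000000 + p_m*0.000000 + p_d*0.000000] = 0.000000
  V(2,-1) = exp(-r*dt) * [p_u*0.000000 + p_m*0.000000 + p_d*0.000000] = 0.000000
  V(2,+0) = exp(-r*dt) * [p_u*10.252064 + p_m*0.000000 + p_d*0.000000] = 1.818521
  V(2,+1) = exp(-r*dt) * [p_u*37.791552 + p_m*10.252064 + p_d*0.000000] = 13.451622
  V(2,+2) = exp(-r*dt) * [p_u*71.111174 + p_m*37.791552 + p_d*10.252064] = 39.044487
  V(1,-1) = exp(-r*dt) * [p_u*1.818521 + p_m*0.000000 + p_d*0.000000] = 0.322571
  V(1,+0) = exp(-r*dt) * [p_u*13.451622 + p_m*1.818521 + p_d*0.000000] = 3.583050
  V(1,+1) = exp(-r*dt) * [p_u*39.044487 + p_m*13.451622 + p_d*1.818521] = 16.055807
  V(0,+0) = exp(-r*dt) * [p_u*16.055807 + p_m*3.583050 + p_d*0.322571] = 5.255375


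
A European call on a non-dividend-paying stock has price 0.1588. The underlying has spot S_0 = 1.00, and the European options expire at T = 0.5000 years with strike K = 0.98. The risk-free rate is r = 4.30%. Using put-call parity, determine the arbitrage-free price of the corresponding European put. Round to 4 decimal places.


Put-call parity: C - P = S_0 * exp(-qT) - K * exp(-rT).
S_0 * exp(-qT) = 1.0000 * 1.00000000 = 1.00000000
K * exp(-rT) = 0.9800 * 0.97872948 = 0.95915489
P = C - S*exp(-qT) + K*exp(-rT)
P = 0.1588 - 1.00000000 + 0.95915489 = 0.1180

Answer: Put price = 0.1180


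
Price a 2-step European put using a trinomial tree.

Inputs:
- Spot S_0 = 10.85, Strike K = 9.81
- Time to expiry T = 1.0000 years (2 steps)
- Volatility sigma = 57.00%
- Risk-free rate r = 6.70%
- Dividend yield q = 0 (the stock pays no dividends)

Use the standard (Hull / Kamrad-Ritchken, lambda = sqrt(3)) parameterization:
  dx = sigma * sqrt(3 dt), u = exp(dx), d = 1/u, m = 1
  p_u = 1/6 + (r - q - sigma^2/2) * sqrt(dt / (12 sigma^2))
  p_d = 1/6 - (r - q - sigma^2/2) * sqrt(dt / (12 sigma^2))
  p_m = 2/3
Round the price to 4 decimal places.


dt = T/N = 0.500000; dx = sigma*sqrt(3*dt) = 0.698105
u = exp(dx) = 2.009939; d = 1/u = 0.497527
p_u = 0.132485, p_m = 0.666667, p_d = 0.200849
Discount per step: exp(-r*dt) = 0.967055
Stock lattice S(k, j) with j the centered position index:
  k=0: S(0,+0) = 10.8500
  k=1: S(1,-1) = 5.3982; S(1,+0) = 10.8500; S(1,+1) = 21.8078
  k=2: S(2,-2) = 2.6857; S(2,-1) = 5.3982; S(2,+0) = 10.8500; S(2,+1) = 21.8078; S(2,+2) = 43.8324
Terminal payoffs V(N, j) = max(K - S_T, 0):
  V(2,-2) = 7.124261; V(2,-1) = 4.411827; V(2,+0) = 0.000000; V(2,+1) = 0.000000; V(2,+2) = 0.000000
Backward induction: V(k, j) = exp(-r*dt) * [p_u * V(k+1, j+1) + p_m * V(k+1, j) + p_d * V(k+1, j-1)]
  V(1,-1) = exp(-r*dt) * [p_u*0.000000 + p_m*4.411827 + p_d*7.124261] = 4.228076
  V(1,+0) = exp(-r*dt) * [p_u*0.000000 + p_m*0.000000 + p_d*4.411827] = 0.856916
  V(1,+1) = exp(-r*dt) * [p_u*0.000000 + p_m*0.000000 + p_d*0.000000] = 0.000000
  V(0,+0) = exp(-r*dt) * [p_u*0.000000 + p_m*0.856916 + p_d*4.228076] = 1.373682

Answer: Price = V(0,0) = 1.3737


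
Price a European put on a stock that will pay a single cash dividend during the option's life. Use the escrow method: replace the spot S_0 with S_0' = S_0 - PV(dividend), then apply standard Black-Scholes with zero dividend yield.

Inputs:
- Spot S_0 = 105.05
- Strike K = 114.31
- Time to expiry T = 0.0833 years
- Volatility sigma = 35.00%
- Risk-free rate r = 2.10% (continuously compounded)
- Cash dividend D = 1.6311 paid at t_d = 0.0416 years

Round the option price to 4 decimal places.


PV(D) = D * exp(-r * t_d) = 1.6311 * 0.99912678 = 1.62967569
S_0' = S_0 - PV(D) = 105.0500 - 1.62967569 = 103.42032431
d1 = (ln(S_0'/K) + (r + sigma^2/2)*T) / (sigma*sqrt(T)) = -0.92323045
d2 = d1 - sigma*sqrt(T) = -1.02424654
exp(-rT) = 0.99825223
N(-d1) = 0.82205644; N(-d2) = 0.84714058
P = K * exp(-rT) * N(-d2) - S_0' * N(-d1) = 114.3100 * 0.99825223 * 0.84714058 - 103.42032431 * 0.82205644 = 11.6500

Answer: Price = 11.6500


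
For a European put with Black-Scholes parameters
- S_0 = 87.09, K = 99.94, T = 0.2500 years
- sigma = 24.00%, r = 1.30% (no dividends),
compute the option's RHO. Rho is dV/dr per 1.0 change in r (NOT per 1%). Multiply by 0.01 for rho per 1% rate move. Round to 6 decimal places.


Answer: Rho = -21.939450

Derivation:
d1 = -1.0598161601; d2 = -1.1798161601
phi(d1) = 0.2275139600; exp(-qT) = 1.0000000000; exp(-rT) = 0.9967552755
N(-d2) = 0.8809633296
Rho = -K*T*exp(-rT)*N(-d2) = -99.9400 * 0.2500 * 0.9967552755 * 0.8809633296 = -21.939450


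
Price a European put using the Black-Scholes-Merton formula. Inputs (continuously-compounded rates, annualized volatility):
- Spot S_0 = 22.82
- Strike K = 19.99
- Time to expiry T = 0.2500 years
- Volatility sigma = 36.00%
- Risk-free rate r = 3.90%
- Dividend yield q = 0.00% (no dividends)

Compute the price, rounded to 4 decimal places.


d1 = (ln(S/K) + (r - q + 0.5*sigma^2) * T) / (sigma * sqrt(T)) = 0.87975109
d2 = d1 - sigma * sqrt(T) = 0.69975109
exp(-rT) = 0.99029738; exp(-qT) = 1.00000000
P = K * exp(-rT) * N(-d2) - S_0 * exp(-qT) * N(-d1)
N(-d1) = 0.18949708; N(-d2) = 0.24204138
P = 19.9900 * 0.99029738 * 0.24204138 - 22.8200 * 1.00000000 * 0.18949708 = 0.4671

Answer: Price = 0.4671


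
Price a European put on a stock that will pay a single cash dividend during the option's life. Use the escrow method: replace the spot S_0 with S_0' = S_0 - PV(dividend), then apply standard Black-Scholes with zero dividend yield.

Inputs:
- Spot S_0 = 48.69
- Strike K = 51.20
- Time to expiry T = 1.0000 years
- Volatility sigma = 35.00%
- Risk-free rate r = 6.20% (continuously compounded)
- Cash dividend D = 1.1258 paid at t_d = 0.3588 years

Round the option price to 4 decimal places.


Answer: Price = 6.9180

Derivation:
PV(D) = D * exp(-r * t_d) = 1.1258 * 0.97800001 = 1.10103241
S_0' = S_0 - PV(D) = 48.6900 - 1.10103241 = 47.58896759
d1 = (ln(S_0'/K) + (r + sigma^2/2)*T) / (sigma*sqrt(T)) = 0.14317551
d2 = d1 - sigma*sqrt(T) = -0.20682449
exp(-rT) = 0.93988289
N(-d1) = 0.44307578; N(-d2) = 0.58192653
P = K * exp(-rT) * N(-d2) - S_0' * N(-d1) = 51.2000 * 0.93988289 * 0.58192653 - 47.58896759 * 0.44307578 = 6.9180


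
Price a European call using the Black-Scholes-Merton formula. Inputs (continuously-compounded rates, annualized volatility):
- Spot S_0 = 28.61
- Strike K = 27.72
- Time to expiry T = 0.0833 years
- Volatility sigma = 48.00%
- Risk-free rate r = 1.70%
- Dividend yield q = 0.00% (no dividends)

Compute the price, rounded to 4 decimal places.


Answer: Price = 2.0628

Derivation:
d1 = (ln(S/K) + (r - q + 0.5*sigma^2) * T) / (sigma * sqrt(T)) = 0.30760442
d2 = d1 - sigma * sqrt(T) = 0.16906807
exp(-rT) = 0.99858490; exp(-qT) = 1.00000000
C = S_0 * exp(-qT) * N(d1) - K * exp(-rT) * N(d2)
N(d1) = 0.62080832; N(d2) = 0.56712845
C = 28.6100 * 1.00000000 * 0.62080832 - 27.7200 * 0.99858490 * 0.56712845 = 2.0628


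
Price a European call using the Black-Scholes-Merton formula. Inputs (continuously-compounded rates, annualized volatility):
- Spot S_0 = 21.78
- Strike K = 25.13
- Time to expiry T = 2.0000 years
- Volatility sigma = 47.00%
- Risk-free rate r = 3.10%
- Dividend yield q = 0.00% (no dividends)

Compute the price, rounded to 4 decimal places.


Answer: Price = 5.0329

Derivation:
d1 = (ln(S/K) + (r - q + 0.5*sigma^2) * T) / (sigma * sqrt(T)) = 0.21037144
d2 = d1 - sigma * sqrt(T) = -0.45430894
exp(-rT) = 0.93988289; exp(-qT) = 1.00000000
C = S_0 * exp(-qT) * N(d1) - K * exp(-rT) * N(d2)
N(d1) = 0.58331111; N(d2) = 0.32480324
C = 21.7800 * 1.00000000 * 0.58331111 - 25.1300 * 0.93988289 * 0.32480324 = 5.0329


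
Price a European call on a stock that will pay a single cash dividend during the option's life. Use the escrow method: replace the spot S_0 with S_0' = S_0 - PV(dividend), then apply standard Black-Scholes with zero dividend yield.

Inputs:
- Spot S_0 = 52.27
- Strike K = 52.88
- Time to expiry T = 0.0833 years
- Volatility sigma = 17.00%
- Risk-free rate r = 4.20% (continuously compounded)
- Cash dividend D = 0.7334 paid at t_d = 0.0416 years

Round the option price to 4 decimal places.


Answer: Price = 0.5440

Derivation:
PV(D) = D * exp(-r * t_d) = 0.7334 * 0.99825433 = 0.73211972
S_0' = S_0 - PV(D) = 52.2700 - 0.73211972 = 51.53788028
d1 = (ln(S_0'/K) + (r + sigma^2/2)*T) / (sigma*sqrt(T)) = -0.42812295
d2 = d1 - sigma*sqrt(T) = -0.47718790
exp(-rT) = 0.99650751
N(d1) = 0.33428081; N(d2) = 0.31661416
C = S_0' * N(d1) - K * exp(-rT) * N(d2) = 51.53788028 * 0.33428081 - 52.8800 * 0.99650751 * 0.31661416 = 0.5440


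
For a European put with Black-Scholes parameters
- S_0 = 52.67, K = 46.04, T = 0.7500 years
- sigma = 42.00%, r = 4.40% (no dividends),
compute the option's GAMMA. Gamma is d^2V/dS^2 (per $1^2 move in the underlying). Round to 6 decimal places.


d1 = 0.6424683679; d2 = 0.2787376983
phi(d1) = 0.3245481619; exp(-qT) = 1.0000000000; exp(-rT) = 0.9675385596
Gamma = exp(-qT) * phi(d1) / (S * sigma * sqrt(T)) = 1.0000000000 * 0.3245481619 / (52.6700 * 0.4200 * 0.8660254038) = 0.016941

Answer: Gamma = 0.016941


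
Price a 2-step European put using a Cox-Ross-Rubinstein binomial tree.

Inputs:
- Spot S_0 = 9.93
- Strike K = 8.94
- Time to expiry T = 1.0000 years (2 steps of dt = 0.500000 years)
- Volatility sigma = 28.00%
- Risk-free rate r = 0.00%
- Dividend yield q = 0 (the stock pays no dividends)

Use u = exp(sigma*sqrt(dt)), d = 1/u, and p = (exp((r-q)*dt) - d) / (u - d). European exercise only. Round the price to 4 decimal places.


dt = T/N = 0.500000
u = exp(sigma*sqrt(dt)) = 1.218950; d = 1/u = 0.820378
p = (exp((r-q)*dt) - d) / (u - d) = 0.450664
Discount per step: exp(-r*dt) = 1.000000
Stock lattice S(k, i) with i counting down-moves:
  k=0: S(0,0) = 9.9300
  k=1: S(1,0) = 12.1042; S(1,1) = 8.1464
  k=2: S(2,0) = 14.7544; S(2,1) = 9.9300; S(2,2) = 6.6831
Terminal payoffs V(N, i) = max(K - S_T, 0):
  V(2,0) = 0.000000; V(2,1) = 0.000000; V(2,2) = 2.256908
Backward induction: V(k, i) = exp(-r*dt) * [p * V(k+1, i) + (1-p) * V(k+1, i+1)].
  V(1,0) = exp(-r*dt) * [p*0.000000 + (1-p)*0.000000] = 0.000000
  V(1,1) = exp(-r*dt) * [p*0.000000 + (1-p)*2.256908] = 1.239802
  V(0,0) = exp(-r*dt) * [p*0.000000 + (1-p)*1.239802] = 0.681068

Answer: Price = V(0,0) = 0.6811


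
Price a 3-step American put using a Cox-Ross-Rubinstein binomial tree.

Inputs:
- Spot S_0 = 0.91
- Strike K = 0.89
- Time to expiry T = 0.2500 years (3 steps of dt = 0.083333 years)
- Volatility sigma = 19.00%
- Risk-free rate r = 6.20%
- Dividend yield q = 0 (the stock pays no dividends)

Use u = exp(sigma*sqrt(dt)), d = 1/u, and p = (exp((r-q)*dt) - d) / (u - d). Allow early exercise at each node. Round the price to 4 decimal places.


Answer: Price = V(0,0) = 0.0226

Derivation:
dt = T/N = 0.083333
u = exp(sigma*sqrt(dt)) = 1.056380; d = 1/u = 0.946629
p = (exp((r-q)*dt) - d) / (u - d) = 0.533489
Discount per step: exp(-r*dt) = 0.994847
Stock lattice S(k, i) with i counting down-moves:
  k=0: S(0,0) = 0.9100
  k=1: S(1,0) = 0.9613; S(1,1) = 0.8614
  k=2: S(2,0) = 1.0155; S(2,1) = 0.9100; S(2,2) = 0.8155
  k=3: S(3,0) = 1.0728; S(3,1) = 0.9613; S(3,2) = 0.8614; S(3,3) = 0.7719
Terminal payoffs V(N, i) = max(K - S_T, 0):
  V(3,0) = 0.000000; V(3,1) = 0.000000; V(3,2) = 0.028568; V(3,3) = 0.118065
Backward induction: V(k, i) = exp(-r*dt) * [p * V(k+1, i) + (1-p) * V(k+1, i+1)]; then take max(V_cont, immediate exercise) for American.
  V(2,0) = exp(-r*dt) * [p*0.000000 + (1-p)*0.000000] = 0.000000; exercise = 0.000000; V(2,0) = max -> 0.000000
  V(2,1) = exp(-r*dt) * [p*0.000000 + (1-p)*0.028568] = 0.013259; exercise = 0.000000; V(2,1) = max -> 0.013259
  V(2,2) = exp(-r*dt) * [p*0.028568 + (1-p)*0.118065] = 0.069957; exercise = 0.074544; V(2,2) = max -> 0.074544
  V(1,0) = exp(-r*dt) * [p*0.000000 + (1-p)*0.013259] = 0.006153; exercise = 0.000000; V(1,0) = max -> 0.006153
  V(1,1) = exp(-r*dt) * [p*0.013259 + (1-p)*0.074544] = 0.041633; exercise = 0.028568; V(1,1) = max -> 0.041633
  V(0,0) = exp(-r*dt) * [p*0.006153 + (1-p)*0.041633] = 0.022588; exercise = 0.000000; V(0,0) = max -> 0.022588


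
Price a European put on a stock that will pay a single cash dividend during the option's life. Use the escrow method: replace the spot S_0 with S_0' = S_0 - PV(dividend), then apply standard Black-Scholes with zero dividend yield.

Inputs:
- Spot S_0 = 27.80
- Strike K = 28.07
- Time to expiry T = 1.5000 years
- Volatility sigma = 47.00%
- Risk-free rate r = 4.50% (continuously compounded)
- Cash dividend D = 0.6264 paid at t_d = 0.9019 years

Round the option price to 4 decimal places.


Answer: Price = 5.5831

Derivation:
PV(D) = D * exp(-r * t_d) = 0.6264 * 0.96022706 = 0.60148623
S_0' = S_0 - PV(D) = 27.8000 - 0.60148623 = 27.19851377
d1 = (ln(S_0'/K) + (r + sigma^2/2)*T) / (sigma*sqrt(T)) = 0.35028735
d2 = d1 - sigma*sqrt(T) = -0.22534274
exp(-rT) = 0.93472772
N(-d1) = 0.36306153; N(-d2) = 0.58914367
P = K * exp(-rT) * N(-d2) - S_0' * N(-d1) = 28.0700 * 0.93472772 * 0.58914367 - 27.19851377 * 0.36306153 = 5.5831


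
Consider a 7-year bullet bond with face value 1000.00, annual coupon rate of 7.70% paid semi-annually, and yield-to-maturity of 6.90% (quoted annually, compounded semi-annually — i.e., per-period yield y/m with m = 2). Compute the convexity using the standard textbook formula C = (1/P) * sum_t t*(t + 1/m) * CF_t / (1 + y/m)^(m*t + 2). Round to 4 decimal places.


Coupon per period c = face * coupon_rate / m = 38.500000
Periods per year m = 2; per-period yield y/m = 0.034500
Number of cashflows N = 14
Cashflows (t years, CF_t, discount factor 1/(1+y/m)^(m*t), PV):
  t = 0.5000: CF_t = 38.500000, DF = 0.966651, PV = 37.216046
  t = 1.0000: CF_t = 38.500000, DF = 0.934413, PV = 35.974912
  t = 1.5000: CF_t = 38.500000, DF = 0.903251, PV = 34.775169
  t = 2.0000: CF_t = 38.500000, DF = 0.873128, PV = 33.615436
  t = 2.5000: CF_t = 38.500000, DF = 0.844010, PV = 32.494380
  t = 3.0000: CF_t = 38.500000, DF = 0.815863, PV = 31.410710
  t = 3.5000: CF_t = 38.500000, DF = 0.788654, PV = 30.363181
  t = 4.0000: CF_t = 38.500000, DF = 0.762353, PV = 29.350586
  t = 4.5000: CF_t = 38.500000, DF = 0.736929, PV = 28.371760
  t = 5.0000: CF_t = 38.500000, DF = 0.712353, PV = 27.425577
  t = 5.5000: CF_t = 38.500000, DF = 0.688596, PV = 26.510950
  t = 6.0000: CF_t = 38.500000, DF = 0.665632, PV = 25.626824
  t = 6.5000: CF_t = 38.500000, DF = 0.643433, PV = 24.772184
  t = 7.0000: CF_t = 1038.500000, DF = 0.621975, PV = 645.921248
Price P = sum_t PV_t = 1043.828962
Convexity numerator sum_t t*(t + 1/m) * CF_t / (1+y/m)^(m*t + 2):
  t = 0.5000: term = 17.387584
  t = 1.0000: term = 50.423154
  t = 1.5000: term = 97.483140
  t = 2.0000: term = 157.053552
  t = 2.5000: term = 227.723855
  t = 3.0000: term = 308.181148
  t = 3.5000: term = 397.204637
  t = 4.0000: term = 493.660393
  t = 4.5000: term = 596.496367
  t = 5.0000: term = 704.737665
  t = 5.5000: term = 817.482067
  t = 6.0000: term = 933.895766
  t = 6.5000: term = 1053.209338
  t = 7.0000: term = 31686.763633
Convexity = (1/P) * sum = 37541.702301 / 1043.828962 = 35.965377

Answer: Convexity = 35.9654
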